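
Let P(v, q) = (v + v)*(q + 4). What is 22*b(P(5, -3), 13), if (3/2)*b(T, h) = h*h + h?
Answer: 8008/3 ≈ 2669.3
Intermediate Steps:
P(v, q) = 2*v*(4 + q) (P(v, q) = (2*v)*(4 + q) = 2*v*(4 + q))
b(T, h) = 2*h/3 + 2*h²/3 (b(T, h) = 2*(h*h + h)/3 = 2*(h² + h)/3 = 2*(h + h²)/3 = 2*h/3 + 2*h²/3)
22*b(P(5, -3), 13) = 22*((⅔)*13*(1 + 13)) = 22*((⅔)*13*14) = 22*(364/3) = 8008/3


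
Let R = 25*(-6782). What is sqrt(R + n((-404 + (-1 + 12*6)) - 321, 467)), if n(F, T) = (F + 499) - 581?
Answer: I*sqrt(170286) ≈ 412.66*I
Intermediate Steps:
R = -169550
n(F, T) = -82 + F (n(F, T) = (499 + F) - 581 = -82 + F)
sqrt(R + n((-404 + (-1 + 12*6)) - 321, 467)) = sqrt(-169550 + (-82 + ((-404 + (-1 + 12*6)) - 321))) = sqrt(-169550 + (-82 + ((-404 + (-1 + 72)) - 321))) = sqrt(-169550 + (-82 + ((-404 + 71) - 321))) = sqrt(-169550 + (-82 + (-333 - 321))) = sqrt(-169550 + (-82 - 654)) = sqrt(-169550 - 736) = sqrt(-170286) = I*sqrt(170286)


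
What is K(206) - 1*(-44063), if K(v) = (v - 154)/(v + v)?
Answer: 4538502/103 ≈ 44063.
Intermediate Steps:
K(v) = (-154 + v)/(2*v) (K(v) = (-154 + v)/((2*v)) = (-154 + v)*(1/(2*v)) = (-154 + v)/(2*v))
K(206) - 1*(-44063) = (½)*(-154 + 206)/206 - 1*(-44063) = (½)*(1/206)*52 + 44063 = 13/103 + 44063 = 4538502/103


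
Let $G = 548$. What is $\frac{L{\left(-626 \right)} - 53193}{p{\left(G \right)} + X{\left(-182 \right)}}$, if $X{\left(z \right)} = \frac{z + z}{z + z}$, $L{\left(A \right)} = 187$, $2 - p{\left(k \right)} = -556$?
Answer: $- \frac{53006}{559} \approx -94.823$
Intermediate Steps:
$p{\left(k \right)} = 558$ ($p{\left(k \right)} = 2 - -556 = 2 + 556 = 558$)
$X{\left(z \right)} = 1$ ($X{\left(z \right)} = \frac{2 z}{2 z} = 2 z \frac{1}{2 z} = 1$)
$\frac{L{\left(-626 \right)} - 53193}{p{\left(G \right)} + X{\left(-182 \right)}} = \frac{187 - 53193}{558 + 1} = - \frac{53006}{559}$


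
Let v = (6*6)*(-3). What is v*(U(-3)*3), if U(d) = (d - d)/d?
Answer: 0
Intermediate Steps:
U(d) = 0 (U(d) = 0/d = 0)
v = -108 (v = 36*(-3) = -108)
v*(U(-3)*3) = -0*3 = -108*0 = 0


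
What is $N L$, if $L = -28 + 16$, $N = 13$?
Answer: $-156$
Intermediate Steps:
$L = -12$
$N L = 13 \left(-12\right) = -156$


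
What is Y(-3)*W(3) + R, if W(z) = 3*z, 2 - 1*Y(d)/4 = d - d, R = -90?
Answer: -18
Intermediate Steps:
Y(d) = 8 (Y(d) = 8 - 4*(d - d) = 8 - 4*0 = 8 + 0 = 8)
Y(-3)*W(3) + R = 8*(3*3) - 90 = 8*9 - 90 = 72 - 90 = -18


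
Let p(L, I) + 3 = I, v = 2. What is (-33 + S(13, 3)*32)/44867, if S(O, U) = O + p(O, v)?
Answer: 351/44867 ≈ 0.0078231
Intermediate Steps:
p(L, I) = -3 + I
S(O, U) = -1 + O (S(O, U) = O + (-3 + 2) = O - 1 = -1 + O)
(-33 + S(13, 3)*32)/44867 = (-33 + (-1 + 13)*32)/44867 = (-33 + 12*32)*(1/44867) = (-33 + 384)*(1/44867) = 351*(1/44867) = 351/44867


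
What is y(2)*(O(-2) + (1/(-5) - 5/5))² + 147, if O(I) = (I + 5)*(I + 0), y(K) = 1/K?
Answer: 4323/25 ≈ 172.92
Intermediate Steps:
O(I) = I*(5 + I) (O(I) = (5 + I)*I = I*(5 + I))
y(2)*(O(-2) + (1/(-5) - 5/5))² + 147 = (-2*(5 - 2) + (1/(-5) - 5/5))²/2 + 147 = (-2*3 + (1*(-⅕) - 5*⅕))²/2 + 147 = (-6 + (-⅕ - 1))²/2 + 147 = (-6 - 6/5)²/2 + 147 = (-36/5)²/2 + 147 = (½)*(1296/25) + 147 = 648/25 + 147 = 4323/25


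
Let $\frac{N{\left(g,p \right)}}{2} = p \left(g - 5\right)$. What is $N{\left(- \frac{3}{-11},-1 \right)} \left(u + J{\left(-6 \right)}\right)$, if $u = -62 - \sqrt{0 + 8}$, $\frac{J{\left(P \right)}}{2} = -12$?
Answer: $- \frac{8944}{11} - \frac{208 \sqrt{2}}{11} \approx -839.83$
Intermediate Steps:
$J{\left(P \right)} = -24$ ($J{\left(P \right)} = 2 \left(-12\right) = -24$)
$N{\left(g,p \right)} = 2 p \left(-5 + g\right)$ ($N{\left(g,p \right)} = 2 p \left(g - 5\right) = 2 p \left(-5 + g\right)$)
$u = -62 - 2 \sqrt{2}$ ($u = -62 - \sqrt{8} = -62 - 2 \sqrt{2} \approx -64.828$)
$N{\left(- \frac{3}{-11},-1 \right)} \left(u + J{\left(-6 \right)}\right) = 2 \left(-1\right) \left(-5 - \frac{3}{-11}\right) \left(\left(-62 - 2 \sqrt{2}\right) - 24\right) = 2 \left(-1\right) \left(-5 - - \frac{3}{11}\right) \left(-86 - 2 \sqrt{2}\right) = 2 \left(-1\right) \left(-5 + \frac{3}{11}\right) \left(-86 - 2 \sqrt{2}\right) = 2 \left(-1\right) \left(- \frac{52}{11}\right) \left(-86 - 2 \sqrt{2}\right) = \frac{104 \left(-86 - 2 \sqrt{2}\right)}{11} = - \frac{8944}{11} - \frac{208 \sqrt{2}}{11}$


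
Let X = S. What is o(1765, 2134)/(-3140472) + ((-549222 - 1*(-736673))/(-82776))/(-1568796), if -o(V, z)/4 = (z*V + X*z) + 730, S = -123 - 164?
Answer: 68279317169109415/16992394935494688 ≈ 4.0182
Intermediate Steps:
S = -287
X = -287
o(V, z) = -2920 + 1148*z - 4*V*z (o(V, z) = -4*((z*V - 287*z) + 730) = -4*((V*z - 287*z) + 730) = -4*((-287*z + V*z) + 730) = -4*(730 - 287*z + V*z) = -2920 + 1148*z - 4*V*z)
o(1765, 2134)/(-3140472) + ((-549222 - 1*(-736673))/(-82776))/(-1568796) = (-2920 + 1148*2134 - 4*1765*2134)/(-3140472) + ((-549222 - 1*(-736673))/(-82776))/(-1568796) = (-2920 + 2449832 - 15066040)*(-1/3140472) + ((-549222 + 736673)*(-1/82776))*(-1/1568796) = -12619128*(-1/3140472) + (187451*(-1/82776))*(-1/1568796) = 525797/130853 - 187451/82776*(-1/1568796) = 525797/130853 + 187451/129858657696 = 68279317169109415/16992394935494688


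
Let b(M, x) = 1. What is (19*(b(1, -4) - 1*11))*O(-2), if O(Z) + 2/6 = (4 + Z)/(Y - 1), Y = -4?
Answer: 418/3 ≈ 139.33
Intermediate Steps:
O(Z) = -17/15 - Z/5 (O(Z) = -⅓ + (4 + Z)/(-4 - 1) = -⅓ + (4 + Z)/(-5) = -⅓ + (4 + Z)*(-⅕) = -⅓ + (-⅘ - Z/5) = -17/15 - Z/5)
(19*(b(1, -4) - 1*11))*O(-2) = (19*(1 - 1*11))*(-17/15 - ⅕*(-2)) = (19*(1 - 11))*(-17/15 + ⅖) = (19*(-10))*(-11/15) = -190*(-11/15) = 418/3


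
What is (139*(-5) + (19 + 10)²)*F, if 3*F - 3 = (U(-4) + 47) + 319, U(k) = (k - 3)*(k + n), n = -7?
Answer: 65116/3 ≈ 21705.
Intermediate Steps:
U(k) = (-7 + k)*(-3 + k) (U(k) = (k - 3)*(k - 7) = (-3 + k)*(-7 + k) = (-7 + k)*(-3 + k))
F = 446/3 (F = 1 + (((21 + (-4)² - 10*(-4)) + 47) + 319)/3 = 1 + (((21 + 16 + 40) + 47) + 319)/3 = 1 + ((77 + 47) + 319)/3 = 1 + (124 + 319)/3 = 1 + (⅓)*443 = 1 + 443/3 = 446/3 ≈ 148.67)
(139*(-5) + (19 + 10)²)*F = (139*(-5) + (19 + 10)²)*(446/3) = (-695 + 29²)*(446/3) = (-695 + 841)*(446/3) = 146*(446/3) = 65116/3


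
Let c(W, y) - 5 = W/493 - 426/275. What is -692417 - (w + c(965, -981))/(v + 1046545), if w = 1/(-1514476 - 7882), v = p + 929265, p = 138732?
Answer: -302190247673140036867381/436428117264630700 ≈ -6.9242e+5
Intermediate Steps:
c(W, y) = 949/275 + W/493 (c(W, y) = 5 + (W/493 - 426/275) = 5 + (-426/275 + W/493) = 949/275 + W/493)
v = 1067997 (v = 138732 + 929265 = 1067997)
w = -1/1522358 (w = 1/(-1522358) = -1/1522358 ≈ -6.5688e-7)
-692417 - (w + c(965, -981))/(v + 1046545) = -692417 - (-1/1522358 + (949/275 + (1/493)*965))/(1067997 + 1046545) = -692417 - (-1/1522358 + (949/275 + 965/493))/2114542 = -692417 - (-1/1522358 + 733232/135575)/2114542 = -692417 - 1116241465481/(206393685850*2114542) = -692417 - 1*1116241465481/436428117264630700 = -692417 - 1116241465481/436428117264630700 = -302190247673140036867381/436428117264630700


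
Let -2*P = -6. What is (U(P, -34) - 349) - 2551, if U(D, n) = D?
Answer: -2897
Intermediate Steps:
P = 3 (P = -1/2*(-6) = 3)
(U(P, -34) - 349) - 2551 = (3 - 349) - 2551 = -346 - 2551 = -2897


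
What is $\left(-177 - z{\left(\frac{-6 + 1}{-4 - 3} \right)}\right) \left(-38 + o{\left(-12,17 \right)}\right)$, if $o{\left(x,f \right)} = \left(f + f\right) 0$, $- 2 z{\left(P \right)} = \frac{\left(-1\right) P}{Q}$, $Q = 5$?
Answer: $\frac{47101}{7} \approx 6728.7$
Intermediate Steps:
$z{\left(P \right)} = \frac{P}{10}$ ($z{\left(P \right)} = - \frac{- P \frac{1}{5}}{2} = - \frac{\left(- \frac{1}{5}\right) P}{2} = \frac{P}{10}$)
$o{\left(x,f \right)} = 0$ ($o{\left(x,f \right)} = 2 f 0 = 0$)
$\left(-177 - z{\left(\frac{-6 + 1}{-4 - 3} \right)}\right) \left(-38 + o{\left(-12,17 \right)}\right) = \left(-177 - \frac{\left(-6 + 1\right) \frac{1}{-4 - 3}}{10}\right) \left(-38 + 0\right) = \left(-177 - \frac{\left(-5\right) \frac{1}{-7}}{10}\right) \left(-38\right) = \left(-177 - \frac{\left(-5\right) \left(- \frac{1}{7}\right)}{10}\right) \left(-38\right) = \left(-177 - \frac{1}{10} \cdot \frac{5}{7}\right) \left(-38\right) = \left(-177 - \frac{1}{14}\right) \left(-38\right) = \left(- \frac{2479}{14}\right) \left(-38\right) = \frac{47101}{7}$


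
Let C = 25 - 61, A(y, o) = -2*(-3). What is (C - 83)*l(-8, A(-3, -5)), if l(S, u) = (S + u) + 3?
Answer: -119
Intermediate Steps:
A(y, o) = 6
C = -36
l(S, u) = 3 + S + u
(C - 83)*l(-8, A(-3, -5)) = (-36 - 83)*(3 - 8 + 6) = -119*1 = -119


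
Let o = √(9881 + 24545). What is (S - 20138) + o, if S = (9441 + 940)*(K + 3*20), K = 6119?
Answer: 64124061 + √34426 ≈ 6.4124e+7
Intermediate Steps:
S = 64144199 (S = (9441 + 940)*(6119 + 3*20) = 10381*(6119 + 60) = 10381*6179 = 64144199)
o = √34426 ≈ 185.54
(S - 20138) + o = (64144199 - 20138) + √34426 = 64124061 + √34426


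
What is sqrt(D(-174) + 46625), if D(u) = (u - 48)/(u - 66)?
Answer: sqrt(18650370)/20 ≈ 215.93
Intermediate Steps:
D(u) = (-48 + u)/(-66 + u)
sqrt(D(-174) + 46625) = sqrt((-48 - 174)/(-66 - 174) + 46625) = sqrt(-222/(-240) + 46625) = sqrt(-1/240*(-222) + 46625) = sqrt(37/40 + 46625) = sqrt(1865037/40) = sqrt(18650370)/20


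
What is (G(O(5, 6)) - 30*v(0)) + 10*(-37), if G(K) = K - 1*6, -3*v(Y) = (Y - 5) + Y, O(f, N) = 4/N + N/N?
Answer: -1273/3 ≈ -424.33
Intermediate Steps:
O(f, N) = 1 + 4/N (O(f, N) = 4/N + 1 = 1 + 4/N)
v(Y) = 5/3 - 2*Y/3 (v(Y) = -((Y - 5) + Y)/3 = -((-5 + Y) + Y)/3 = -(-5 + 2*Y)/3 = 5/3 - 2*Y/3)
G(K) = -6 + K (G(K) = K - 6 = -6 + K)
(G(O(5, 6)) - 30*v(0)) + 10*(-37) = ((-6 + (4 + 6)/6) - 30*(5/3 - 2/3*0)) + 10*(-37) = ((-6 + (1/6)*10) - 30*(5/3 + 0)) - 370 = ((-6 + 5/3) - 30*5/3) - 370 = (-13/3 - 50) - 370 = -163/3 - 370 = -1273/3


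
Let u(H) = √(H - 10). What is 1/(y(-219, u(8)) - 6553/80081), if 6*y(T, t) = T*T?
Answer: 160162/1280241841 ≈ 0.00012510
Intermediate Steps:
u(H) = √(-10 + H)
y(T, t) = T²/6 (y(T, t) = (T*T)/6 = T²/6)
1/(y(-219, u(8)) - 6553/80081) = 1/((⅙)*(-219)² - 6553/80081) = 1/((⅙)*47961 - 6553*1/80081) = 1/(15987/2 - 6553/80081) = 1/(1280241841/160162) = 160162/1280241841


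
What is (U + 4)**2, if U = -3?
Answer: 1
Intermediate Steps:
(U + 4)**2 = (-3 + 4)**2 = 1**2 = 1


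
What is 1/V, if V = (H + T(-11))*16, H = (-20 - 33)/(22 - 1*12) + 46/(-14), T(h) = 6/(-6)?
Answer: -35/5368 ≈ -0.0065201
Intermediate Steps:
T(h) = -1 (T(h) = 6*(-1/6) = -1)
H = -601/70 (H = -53/(22 - 12) + 46*(-1/14) = -53/10 - 23/7 = -601/70 ≈ -8.5857)
V = -5368/35 (V = (-601/70 - 1)*16 = -671/70*16 = -5368/35 ≈ -153.37)
1/V = 1/(-5368/35) = -35/5368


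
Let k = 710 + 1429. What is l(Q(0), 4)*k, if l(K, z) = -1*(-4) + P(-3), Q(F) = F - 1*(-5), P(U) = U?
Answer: 2139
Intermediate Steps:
k = 2139
Q(F) = 5 + F (Q(F) = F + 5 = 5 + F)
l(K, z) = 1 (l(K, z) = -1*(-4) - 3 = 4 - 3 = 1)
l(Q(0), 4)*k = 1*2139 = 2139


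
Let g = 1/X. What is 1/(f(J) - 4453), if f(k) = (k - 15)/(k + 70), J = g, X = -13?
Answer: -909/4047973 ≈ -0.00022456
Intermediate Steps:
g = -1/13 (g = 1/(-13) = -1/13 ≈ -0.076923)
J = -1/13 ≈ -0.076923
f(k) = (-15 + k)/(70 + k)
1/(f(J) - 4453) = 1/((-15 - 1/13)/(70 - 1/13) - 4453) = 1/(-196/13/(909/13) - 4453) = 1/((13/909)*(-196/13) - 4453) = 1/(-196/909 - 4453) = 1/(-4047973/909) = -909/4047973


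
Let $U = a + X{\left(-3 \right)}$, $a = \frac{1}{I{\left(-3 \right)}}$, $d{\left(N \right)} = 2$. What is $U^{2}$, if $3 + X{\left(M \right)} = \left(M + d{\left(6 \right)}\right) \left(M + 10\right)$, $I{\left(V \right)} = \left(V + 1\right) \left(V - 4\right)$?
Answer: $\frac{19321}{196} \approx 98.577$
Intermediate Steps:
$I{\left(V \right)} = \left(1 + V\right) \left(-4 + V\right)$
$a = \frac{1}{14}$ ($a = \frac{1}{-4 + \left(-3\right)^{2} - -9} = \frac{1}{-4 + 9 + 9} = \frac{1}{14} \approx 0.071429$)
$X{\left(M \right)} = -3 + \left(2 + M\right) \left(10 + M\right)$ ($X{\left(M \right)} = -3 + \left(M + 2\right) \left(M + 10\right) = -3 + \left(2 + M\right) \left(10 + M\right)$)
$U = - \frac{139}{14}$ ($U = \frac{1}{14} + \left(17 + \left(-3\right)^{2} + 12 \left(-3\right)\right) = \frac{1}{14} + \left(17 + 9 - 36\right) = \frac{1}{14} - 10 = - \frac{139}{14} \approx -9.9286$)
$U^{2} = \left(- \frac{139}{14}\right)^{2} = \frac{19321}{196}$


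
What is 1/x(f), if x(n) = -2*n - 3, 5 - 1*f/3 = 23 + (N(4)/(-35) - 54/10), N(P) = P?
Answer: 35/2517 ≈ 0.013905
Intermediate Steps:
f = -1311/35 (f = 15 - 3*(23 + (4/(-35) - 54/10)) = 15 - 3*(23 + (4*(-1/35) - 54*⅒)) = 15 - 3*(23 + (-4/35 - 27/5)) = 15 - 3*(23 - 193/35) = 15 - 3*612/35 = 15 - 1836/35 = -1311/35 ≈ -37.457)
x(n) = -3 - 2*n
1/x(f) = 1/(-3 - 2*(-1311/35)) = 1/(-3 + 2622/35) = 1/(2517/35) = 35/2517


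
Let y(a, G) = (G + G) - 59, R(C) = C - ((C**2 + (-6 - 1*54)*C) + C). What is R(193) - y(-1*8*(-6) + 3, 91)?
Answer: -25792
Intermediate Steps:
R(C) = -C**2 + 60*C (R(C) = C - ((C**2 + (-6 - 54)*C) + C) = C - ((C**2 - 60*C) + C) = C - (C**2 - 59*C) = C + (-C**2 + 59*C) = -C**2 + 60*C)
y(a, G) = -59 + 2*G (y(a, G) = 2*G - 59 = -59 + 2*G)
R(193) - y(-1*8*(-6) + 3, 91) = 193*(60 - 1*193) - (-59 + 2*91) = 193*(60 - 193) - (-59 + 182) = 193*(-133) - 1*123 = -25669 - 123 = -25792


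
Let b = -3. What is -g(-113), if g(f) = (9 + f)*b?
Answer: -312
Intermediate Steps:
g(f) = -27 - 3*f (g(f) = (9 + f)*(-3) = -27 - 3*f)
-g(-113) = -(-27 - 3*(-113)) = -(-27 + 339) = -1*312 = -312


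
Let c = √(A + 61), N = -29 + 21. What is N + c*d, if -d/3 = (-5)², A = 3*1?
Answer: -608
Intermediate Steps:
N = -8
A = 3
d = -75 (d = -3*(-5)² = -3*25 = -75)
c = 8 (c = √(3 + 61) = √64 = 8)
N + c*d = -8 + 8*(-75) = -8 - 600 = -608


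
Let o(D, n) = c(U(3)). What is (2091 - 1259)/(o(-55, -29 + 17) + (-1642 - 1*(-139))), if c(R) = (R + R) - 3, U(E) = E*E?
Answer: -52/93 ≈ -0.55914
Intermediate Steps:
U(E) = E**2
c(R) = -3 + 2*R (c(R) = 2*R - 3 = -3 + 2*R)
o(D, n) = 15 (o(D, n) = -3 + 2*3**2 = -3 + 2*9 = -3 + 18 = 15)
(2091 - 1259)/(o(-55, -29 + 17) + (-1642 - 1*(-139))) = (2091 - 1259)/(15 + (-1642 - 1*(-139))) = 832/(15 + (-1642 + 139)) = 832/(15 - 1503) = 832/(-1488) = 832*(-1/1488) = -52/93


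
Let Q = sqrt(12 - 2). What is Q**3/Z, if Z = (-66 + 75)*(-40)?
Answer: -sqrt(10)/36 ≈ -0.087841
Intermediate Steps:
Q = sqrt(10) ≈ 3.1623
Z = -360 (Z = 9*(-40) = -360)
Q**3/Z = (sqrt(10))**3/(-360) = (10*sqrt(10))*(-1/360) = -sqrt(10)/36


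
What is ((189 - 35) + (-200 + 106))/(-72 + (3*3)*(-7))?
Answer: -4/9 ≈ -0.44444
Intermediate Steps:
((189 - 35) + (-200 + 106))/(-72 + (3*3)*(-7)) = (154 - 94)/(-72 + 9*(-7)) = 60/(-72 - 63) = 60/(-135) = 60*(-1/135) = -4/9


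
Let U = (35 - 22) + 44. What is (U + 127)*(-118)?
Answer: -21712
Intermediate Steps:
U = 57 (U = 13 + 44 = 57)
(U + 127)*(-118) = (57 + 127)*(-118) = 184*(-118) = -21712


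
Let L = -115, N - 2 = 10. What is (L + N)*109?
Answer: -11227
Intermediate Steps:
N = 12 (N = 2 + 10 = 12)
(L + N)*109 = (-115 + 12)*109 = -103*109 = -11227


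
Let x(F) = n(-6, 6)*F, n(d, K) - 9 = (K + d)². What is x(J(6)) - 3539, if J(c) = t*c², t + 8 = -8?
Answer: -8723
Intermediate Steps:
t = -16 (t = -8 - 8 = -16)
n(d, K) = 9 + (K + d)²
J(c) = -16*c²
x(F) = 9*F (x(F) = (9 + (6 - 6)²)*F = (9 + 0²)*F = (9 + 0)*F = 9*F)
x(J(6)) - 3539 = 9*(-16*6²) - 3539 = 9*(-16*36) - 3539 = 9*(-576) - 3539 = -5184 - 3539 = -8723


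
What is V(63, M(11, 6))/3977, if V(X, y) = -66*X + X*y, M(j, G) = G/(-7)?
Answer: -4212/3977 ≈ -1.0591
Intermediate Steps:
M(j, G) = -G/7 (M(j, G) = G*(-⅐) = -G/7)
V(63, M(11, 6))/3977 = (63*(-66 - ⅐*6))/3977 = (63*(-66 - 6/7))*(1/3977) = (63*(-468/7))*(1/3977) = -4212*1/3977 = -4212/3977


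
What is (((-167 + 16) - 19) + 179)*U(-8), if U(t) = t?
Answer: -72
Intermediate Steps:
(((-167 + 16) - 19) + 179)*U(-8) = (((-167 + 16) - 19) + 179)*(-8) = ((-151 - 19) + 179)*(-8) = (-170 + 179)*(-8) = 9*(-8) = -72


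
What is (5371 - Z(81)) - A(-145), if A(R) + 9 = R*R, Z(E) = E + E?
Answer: -15807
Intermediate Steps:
Z(E) = 2*E
A(R) = -9 + R² (A(R) = -9 + R*R = -9 + R²)
(5371 - Z(81)) - A(-145) = (5371 - 2*81) - (-9 + (-145)²) = (5371 - 1*162) - (-9 + 21025) = (5371 - 162) - 1*21016 = 5209 - 21016 = -15807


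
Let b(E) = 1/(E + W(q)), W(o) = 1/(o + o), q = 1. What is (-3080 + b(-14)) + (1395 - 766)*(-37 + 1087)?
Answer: 17748988/27 ≈ 6.5737e+5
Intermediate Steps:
W(o) = 1/(2*o)
b(E) = 1/(½ + E) (b(E) = 1/(E + (½)/1) = 1/(E + (½)*1) = 1/(E + ½) = 1/(½ + E))
(-3080 + b(-14)) + (1395 - 766)*(-37 + 1087) = (-3080 + 2/(1 + 2*(-14))) + (1395 - 766)*(-37 + 1087) = (-3080 + 2/(1 - 28)) + 629*1050 = (-3080 + 2/(-27)) + 660450 = (-3080 + 2*(-1/27)) + 660450 = (-3080 - 2/27) + 660450 = -83162/27 + 660450 = 17748988/27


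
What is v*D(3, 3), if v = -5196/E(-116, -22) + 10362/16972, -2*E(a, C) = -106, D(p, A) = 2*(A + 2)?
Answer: -219093315/224879 ≈ -974.27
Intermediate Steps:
D(p, A) = 4 + 2*A (D(p, A) = 2*(2 + A) = 4 + 2*A)
E(a, C) = 53 (E(a, C) = -1/2*(-106) = 53)
v = -43818663/449758 (v = -5196/53 + 10362/16972 = -5196*1/53 + 10362*(1/16972) = -5196/53 + 5181/8486 = -43818663/449758 ≈ -97.427)
v*D(3, 3) = -43818663*(4 + 2*3)/449758 = -43818663*(4 + 6)/449758 = -43818663/449758*10 = -219093315/224879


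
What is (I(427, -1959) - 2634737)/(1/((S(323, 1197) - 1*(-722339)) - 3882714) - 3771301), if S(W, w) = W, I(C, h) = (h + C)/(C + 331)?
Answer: 1051840255558876/1505578418146829 ≈ 0.69863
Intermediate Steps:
I(C, h) = (C + h)/(331 + C)
(I(427, -1959) - 2634737)/(1/((S(323, 1197) - 1*(-722339)) - 3882714) - 3771301) = ((427 - 1959)/(331 + 427) - 2634737)/(1/((323 - 1*(-722339)) - 3882714) - 3771301) = (-1532/758 - 2634737)/(1/((323 + 722339) - 3882714) - 3771301) = ((1/758)*(-1532) - 2634737)/(1/(722662 - 3882714) - 3771301) = (-766/379 - 2634737)/(1/(-3160052) - 3771301) = -998566089/(379*(-1/3160052 - 3771301)) = -998566089/(379*(-11917507267653/3160052)) = -998566089/379*(-3160052/11917507267653) = 1051840255558876/1505578418146829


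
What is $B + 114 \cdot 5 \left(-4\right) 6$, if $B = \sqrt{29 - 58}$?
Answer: $-13680 + i \sqrt{29} \approx -13680.0 + 5.3852 i$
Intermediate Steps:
$B = i \sqrt{29}$ ($B = \sqrt{-29} = i \sqrt{29} \approx 5.3852 i$)
$B + 114 \cdot 5 \left(-4\right) 6 = i \sqrt{29} + 114 \cdot 5 \left(-4\right) 6 = i \sqrt{29} + 114 \left(\left(-20\right) 6\right) = i \sqrt{29} + 114 \left(-120\right) = i \sqrt{29} - 13680 = -13680 + i \sqrt{29}$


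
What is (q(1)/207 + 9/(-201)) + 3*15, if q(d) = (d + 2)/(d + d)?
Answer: 415723/9246 ≈ 44.962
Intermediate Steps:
q(d) = (2 + d)/(2*d) (q(d) = (2 + d)/((2*d)) = (2 + d)*(1/(2*d)) = (2 + d)/(2*d))
(q(1)/207 + 9/(-201)) + 3*15 = (((½)*(2 + 1)/1)/207 + 9/(-201)) + 3*15 = (((½)*1*3)*(1/207) + 9*(-1/201)) + 45 = ((3/2)*(1/207) - 3/67) + 45 = (1/138 - 3/67) + 45 = -347/9246 + 45 = 415723/9246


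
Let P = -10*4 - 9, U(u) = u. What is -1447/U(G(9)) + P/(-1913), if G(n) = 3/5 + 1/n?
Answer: -124563427/61216 ≈ -2034.8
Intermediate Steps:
G(n) = ⅗ + 1/n (G(n) = 3*(⅕) + 1/n = ⅗ + 1/n)
P = -49 (P = -40 - 9 = -49)
-1447/U(G(9)) + P/(-1913) = -1447/(⅗ + 1/9) - 49/(-1913) = -1447/(⅗ + ⅑) - 49*(-1/1913) = -1447/32/45 + 49/1913 = -1447*45/32 + 49/1913 = -65115/32 + 49/1913 = -124563427/61216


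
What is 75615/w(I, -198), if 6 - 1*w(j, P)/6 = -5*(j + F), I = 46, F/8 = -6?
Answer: -25205/8 ≈ -3150.6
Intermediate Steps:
F = -48 (F = 8*(-6) = -48)
w(j, P) = -1404 + 30*j (w(j, P) = 36 - (-30)*(j - 48) = 36 - (-30)*(-48 + j) = 36 - 6*(240 - 5*j) = 36 + (-1440 + 30*j) = -1404 + 30*j)
75615/w(I, -198) = 75615/(-1404 + 30*46) = 75615/(-1404 + 1380) = 75615/(-24) = 75615*(-1/24) = -25205/8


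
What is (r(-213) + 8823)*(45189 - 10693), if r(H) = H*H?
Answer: 1869407232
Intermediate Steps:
r(H) = H²
(r(-213) + 8823)*(45189 - 10693) = ((-213)² + 8823)*(45189 - 10693) = (45369 + 8823)*34496 = 54192*34496 = 1869407232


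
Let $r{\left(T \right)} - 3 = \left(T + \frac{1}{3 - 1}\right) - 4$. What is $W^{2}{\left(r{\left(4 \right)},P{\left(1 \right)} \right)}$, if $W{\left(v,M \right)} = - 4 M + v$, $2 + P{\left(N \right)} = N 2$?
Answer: $\frac{49}{4} \approx 12.25$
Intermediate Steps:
$P{\left(N \right)} = -2 + 2 N$ ($P{\left(N \right)} = -2 + N 2 = -2 + 2 N$)
$r{\left(T \right)} = - \frac{1}{2} + T$ ($r{\left(T \right)} = 3 - \left(4 - T - \frac{1}{3 - 1}\right) = 3 + \left(\left(T + \frac{1}{2}\right) - 4\right) = 3 + \left(\left(\frac{1}{2} + T\right) - 4\right) = 3 + \left(- \frac{7}{2} + T\right) = - \frac{1}{2} + T$)
$W{\left(v,M \right)} = v - 4 M$
$W^{2}{\left(r{\left(4 \right)},P{\left(1 \right)} \right)} = \left(\left(- \frac{1}{2} + 4\right) - 4 \left(-2 + 2 \cdot 1\right)\right)^{2} = \left(\frac{7}{2} - 4 \left(-2 + 2\right)\right)^{2} = \left(\frac{7}{2} - 0\right)^{2} = \left(\frac{7}{2} + 0\right)^{2} = \left(\frac{7}{2}\right)^{2} = \frac{49}{4}$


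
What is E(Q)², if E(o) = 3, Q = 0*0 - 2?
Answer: 9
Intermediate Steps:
Q = -2 (Q = 0 - 2 = -2)
E(Q)² = 3² = 9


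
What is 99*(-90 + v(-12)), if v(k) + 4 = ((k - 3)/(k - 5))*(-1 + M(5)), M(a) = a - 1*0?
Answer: -152262/17 ≈ -8956.6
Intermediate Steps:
M(a) = a (M(a) = a + 0 = a)
v(k) = -4 + 4*(-3 + k)/(-5 + k) (v(k) = -4 + ((k - 3)/(k - 5))*(-1 + 5) = -4 + ((-3 + k)/(-5 + k))*4 = -4 + 4*(-3 + k)/(-5 + k))
99*(-90 + v(-12)) = 99*(-90 + 8/(-5 - 12)) = 99*(-90 + 8/(-17)) = 99*(-90 + 8*(-1/17)) = 99*(-90 - 8/17) = 99*(-1538/17) = -152262/17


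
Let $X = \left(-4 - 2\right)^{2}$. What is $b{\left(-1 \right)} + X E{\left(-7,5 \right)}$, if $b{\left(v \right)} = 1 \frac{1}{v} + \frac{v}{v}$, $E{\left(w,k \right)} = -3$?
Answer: $-108$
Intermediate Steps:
$b{\left(v \right)} = 1 + \frac{1}{v}$ ($b{\left(v \right)} = \frac{1}{v} + 1 = 1 + \frac{1}{v}$)
$X = 36$ ($X = \left(-6\right)^{2} = 36$)
$b{\left(-1 \right)} + X E{\left(-7,5 \right)} = \frac{1 - 1}{-1} + 36 \left(-3\right) = \left(-1\right) 0 - 108 = 0 - 108 = -108$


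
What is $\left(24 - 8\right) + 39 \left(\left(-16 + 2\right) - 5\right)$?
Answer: $-725$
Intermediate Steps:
$\left(24 - 8\right) + 39 \left(\left(-16 + 2\right) - 5\right) = \left(24 - 8\right) + 39 \left(-14 - 5\right) = 16 + 39 \left(-19\right) = 16 - 741 = -725$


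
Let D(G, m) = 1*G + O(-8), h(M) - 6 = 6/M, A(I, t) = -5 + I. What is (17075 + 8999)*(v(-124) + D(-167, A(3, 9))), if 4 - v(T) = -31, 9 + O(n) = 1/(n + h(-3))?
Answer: -7365905/2 ≈ -3.6830e+6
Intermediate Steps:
h(M) = 6 + 6/M
O(n) = -9 + 1/(4 + n) (O(n) = -9 + 1/(n + (6 + 6/(-3))) = -9 + 1/(n + (6 + 6*(-⅓))) = -9 + 1/(n + (6 - 2)) = -9 + 1/(n + 4) = -9 + 1/(4 + n))
D(G, m) = -37/4 + G (D(G, m) = 1*G + (-35 - 9*(-8))/(4 - 8) = G + (-35 + 72)/(-4) = G - ¼*37 = G - 37/4 = -37/4 + G)
v(T) = 35 (v(T) = 4 - 1*(-31) = 4 + 31 = 35)
(17075 + 8999)*(v(-124) + D(-167, A(3, 9))) = (17075 + 8999)*(35 + (-37/4 - 167)) = 26074*(35 - 705/4) = 26074*(-565/4) = -7365905/2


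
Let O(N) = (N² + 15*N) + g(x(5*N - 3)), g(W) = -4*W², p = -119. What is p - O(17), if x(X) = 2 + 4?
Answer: -519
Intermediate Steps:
x(X) = 6
O(N) = -144 + N² + 15*N (O(N) = (N² + 15*N) - 4*6² = (N² + 15*N) - 4*36 = (N² + 15*N) - 144 = -144 + N² + 15*N)
p - O(17) = -119 - (-144 + 17² + 15*17) = -119 - (-144 + 289 + 255) = -119 - 1*400 = -119 - 400 = -519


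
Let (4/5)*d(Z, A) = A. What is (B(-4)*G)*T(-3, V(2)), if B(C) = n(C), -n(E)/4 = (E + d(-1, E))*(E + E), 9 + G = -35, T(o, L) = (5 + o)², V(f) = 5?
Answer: 50688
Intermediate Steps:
d(Z, A) = 5*A/4
G = -44 (G = -9 - 35 = -44)
n(E) = -18*E² (n(E) = -4*(E + 5*E/4)*(E + E) = -4*9*E/4*2*E = -18*E²)
B(C) = -18*C²
(B(-4)*G)*T(-3, V(2)) = (-18*(-4)²*(-44))*(5 - 3)² = (-18*16*(-44))*2² = -288*(-44)*4 = 12672*4 = 50688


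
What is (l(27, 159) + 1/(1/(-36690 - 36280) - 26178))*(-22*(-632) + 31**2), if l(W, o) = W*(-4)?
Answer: -3066688273241670/1910208661 ≈ -1.6054e+6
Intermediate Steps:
l(W, o) = -4*W
(l(27, 159) + 1/(1/(-36690 - 36280) - 26178))*(-22*(-632) + 31**2) = (-4*27 + 1/(1/(-36690 - 36280) - 26178))*(-22*(-632) + 31**2) = (-108 + 1/(1/(-72970) - 26178))*(13904 + 961) = (-108 + 1/(-1/72970 - 26178))*14865 = (-108 + 1/(-1910208661/72970))*14865 = (-108 - 72970/1910208661)*14865 = -206302608358/1910208661*14865 = -3066688273241670/1910208661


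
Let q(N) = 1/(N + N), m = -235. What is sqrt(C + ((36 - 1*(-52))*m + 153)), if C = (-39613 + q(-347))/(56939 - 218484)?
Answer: I*sqrt(258003903351626515010)/112112230 ≈ 143.27*I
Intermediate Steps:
q(N) = 1/(2*N)
C = 27491423/112112230 (C = (-39613 + (1/2)/(-347))/(56939 - 218484) = (-39613 + (1/2)*(-1/347))/(-161545) = (-39613 - 1/694)*(-1/161545) = -27491423/694*(-1/161545) = 27491423/112112230 ≈ 0.24521)
sqrt(C + ((36 - 1*(-52))*m + 153)) = sqrt(27491423/112112230 + ((36 - 1*(-52))*(-235) + 153)) = sqrt(27491423/112112230 + ((36 + 52)*(-235) + 153)) = sqrt(27491423/112112230 + (88*(-235) + 153)) = sqrt(27491423/112112230 + (-20680 + 153)) = sqrt(27491423/112112230 - 20527) = sqrt(-2301300253787/112112230) = I*sqrt(258003903351626515010)/112112230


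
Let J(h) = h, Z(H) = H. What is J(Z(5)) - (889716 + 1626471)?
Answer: -2516182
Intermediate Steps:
J(Z(5)) - (889716 + 1626471) = 5 - (889716 + 1626471) = 5 - 1*2516187 = 5 - 2516187 = -2516182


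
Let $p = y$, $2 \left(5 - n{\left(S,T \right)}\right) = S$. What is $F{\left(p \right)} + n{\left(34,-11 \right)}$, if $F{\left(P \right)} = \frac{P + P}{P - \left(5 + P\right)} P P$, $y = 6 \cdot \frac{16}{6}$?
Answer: $- \frac{8252}{5} \approx -1650.4$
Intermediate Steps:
$n{\left(S,T \right)} = 5 - \frac{S}{2}$
$y = 16$ ($y = 6 \cdot 16 \cdot \frac{1}{6} = 6 \cdot \frac{8}{3} = 16$)
$p = 16$
$F{\left(P \right)} = - \frac{2 P^{3}}{5}$ ($F{\left(P \right)} = \frac{2 P}{-5} P P = 2 P \left(- \frac{1}{5}\right) P P = - \frac{2 P}{5} P P = - \frac{2 P^{2}}{5} P = - \frac{2 P^{3}}{5}$)
$F{\left(p \right)} + n{\left(34,-11 \right)} = - \frac{2 \cdot 16^{3}}{5} + \left(5 - 17\right) = \left(- \frac{2}{5}\right) 4096 + \left(5 - 17\right) = - \frac{8192}{5} - 12 = - \frac{8252}{5}$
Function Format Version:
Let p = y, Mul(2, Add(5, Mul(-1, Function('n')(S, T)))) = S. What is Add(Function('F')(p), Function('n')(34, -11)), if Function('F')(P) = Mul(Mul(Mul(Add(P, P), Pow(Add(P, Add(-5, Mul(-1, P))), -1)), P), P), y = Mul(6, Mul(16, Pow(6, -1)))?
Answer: Rational(-8252, 5) ≈ -1650.4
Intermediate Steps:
Function('n')(S, T) = Add(5, Mul(Rational(-1, 2), S))
y = 16 (y = Mul(6, Mul(16, Rational(1, 6))) = Mul(6, Rational(8, 3)) = 16)
p = 16
Function('F')(P) = Mul(Rational(-2, 5), Pow(P, 3)) (Function('F')(P) = Mul(Mul(Mul(Mul(2, P), Pow(-5, -1)), P), P) = Mul(Mul(Mul(Mul(2, P), Rational(-1, 5)), P), P) = Mul(Mul(Mul(Rational(-2, 5), P), P), P) = Mul(Mul(Rational(-2, 5), Pow(P, 2)), P) = Mul(Rational(-2, 5), Pow(P, 3)))
Add(Function('F')(p), Function('n')(34, -11)) = Add(Mul(Rational(-2, 5), Pow(16, 3)), Add(5, Mul(Rational(-1, 2), 34))) = Add(Mul(Rational(-2, 5), 4096), Add(5, -17)) = Add(Rational(-8192, 5), -12) = Rational(-8252, 5)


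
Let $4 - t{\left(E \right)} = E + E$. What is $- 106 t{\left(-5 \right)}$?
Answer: $-1484$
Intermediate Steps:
$t{\left(E \right)} = 4 - 2 E$ ($t{\left(E \right)} = 4 - \left(E + E\right) = 4 - 2 E$)
$- 106 t{\left(-5 \right)} = - 106 \left(4 - -10\right) = - 106 \left(4 + 10\right) = \left(-106\right) 14 = -1484$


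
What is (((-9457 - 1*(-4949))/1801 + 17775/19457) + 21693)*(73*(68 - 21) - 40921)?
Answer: -28496585500568800/35042057 ≈ -8.1321e+8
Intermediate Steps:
(((-9457 - 1*(-4949))/1801 + 17775/19457) + 21693)*(73*(68 - 21) - 40921) = (((-9457 + 4949)*(1/1801) + 17775*(1/19457)) + 21693)*(73*47 - 40921) = ((-4508*1/1801 + 17775/19457) + 21693)*(3431 - 40921) = ((-4508/1801 + 17775/19457) + 21693)*(-37490) = (-55699381/35042057 + 21693)*(-37490) = (760111643120/35042057)*(-37490) = -28496585500568800/35042057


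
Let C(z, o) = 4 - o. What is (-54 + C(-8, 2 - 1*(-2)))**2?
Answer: 2916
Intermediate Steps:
(-54 + C(-8, 2 - 1*(-2)))**2 = (-54 + (4 - (2 - 1*(-2))))**2 = (-54 + (4 - (2 + 2)))**2 = (-54 + (4 - 1*4))**2 = (-54 + (4 - 4))**2 = (-54 + 0)**2 = (-54)**2 = 2916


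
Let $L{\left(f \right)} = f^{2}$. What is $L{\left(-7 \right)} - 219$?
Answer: $-170$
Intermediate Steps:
$L{\left(-7 \right)} - 219 = \left(-7\right)^{2} - 219 = 49 - 219 = -170$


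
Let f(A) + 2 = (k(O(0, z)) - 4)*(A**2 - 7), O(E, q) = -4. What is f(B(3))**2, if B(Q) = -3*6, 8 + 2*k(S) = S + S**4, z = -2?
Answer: 1399059216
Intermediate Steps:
k(S) = -4 + S/2 + S**4/2 (k(S) = -4 + (S + S**4)/2 = -4 + (S/2 + S**4/2) = -4 + S/2 + S**4/2)
B(Q) = -18
f(A) = -828 + 118*A**2 (f(A) = -2 + ((-4 + (1/2)*(-4) + (1/2)*(-4)**4) - 4)*(A**2 - 7) = -2 + ((-4 - 2 + (1/2)*256) - 4)*(-7 + A**2) = -2 + ((-4 - 2 + 128) - 4)*(-7 + A**2) = -2 + (122 - 4)*(-7 + A**2) = -2 + 118*(-7 + A**2) = -2 + (-826 + 118*A**2) = -828 + 118*A**2)
f(B(3))**2 = (-828 + 118*(-18)**2)**2 = (-828 + 118*324)**2 = (-828 + 38232)**2 = 37404**2 = 1399059216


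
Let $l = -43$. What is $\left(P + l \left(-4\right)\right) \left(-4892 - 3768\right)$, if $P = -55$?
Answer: $-1013220$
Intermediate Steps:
$\left(P + l \left(-4\right)\right) \left(-4892 - 3768\right) = \left(-55 - -172\right) \left(-4892 - 3768\right) = \left(-55 + 172\right) \left(-8660\right) = 117 \left(-8660\right) = -1013220$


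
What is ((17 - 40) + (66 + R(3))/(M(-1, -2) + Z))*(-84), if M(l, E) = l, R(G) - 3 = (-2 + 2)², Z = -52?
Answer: 108192/53 ≈ 2041.4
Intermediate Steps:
R(G) = 3 (R(G) = 3 + (-2 + 2)² = 3 + 0² = 3 + 0 = 3)
((17 - 40) + (66 + R(3))/(M(-1, -2) + Z))*(-84) = ((17 - 40) + (66 + 3)/(-1 - 52))*(-84) = (-23 + 69/(-53))*(-84) = (-23 + 69*(-1/53))*(-84) = (-23 - 69/53)*(-84) = -1288/53*(-84) = 108192/53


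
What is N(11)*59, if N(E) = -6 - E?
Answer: -1003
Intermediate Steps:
N(11)*59 = (-6 - 1*11)*59 = (-6 - 11)*59 = -17*59 = -1003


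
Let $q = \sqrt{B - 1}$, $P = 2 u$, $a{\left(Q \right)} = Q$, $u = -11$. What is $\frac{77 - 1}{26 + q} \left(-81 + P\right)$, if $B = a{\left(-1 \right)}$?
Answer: $- \frac{101764}{339} + \frac{3914 i \sqrt{2}}{339} \approx -300.19 + 16.328 i$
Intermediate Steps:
$B = -1$
$P = -22$ ($P = 2 \left(-11\right) = -22$)
$q = i \sqrt{2}$ ($q = \sqrt{-1 - 1} = \sqrt{-2} = i \sqrt{2} \approx 1.4142 i$)
$\frac{77 - 1}{26 + q} \left(-81 + P\right) = \frac{77 - 1}{26 + i \sqrt{2}} \left(-81 - 22\right) = \frac{76}{26 + i \sqrt{2}} \left(-103\right) = - \frac{7828}{26 + i \sqrt{2}}$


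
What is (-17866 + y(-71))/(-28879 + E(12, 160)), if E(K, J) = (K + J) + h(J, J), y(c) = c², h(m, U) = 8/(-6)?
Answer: 1539/3445 ≈ 0.44673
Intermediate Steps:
h(m, U) = -4/3 (h(m, U) = 8*(-⅙) = -4/3)
E(K, J) = -4/3 + J + K (E(K, J) = (K + J) - 4/3 = (J + K) - 4/3 = -4/3 + J + K)
(-17866 + y(-71))/(-28879 + E(12, 160)) = (-17866 + (-71)²)/(-28879 + (-4/3 + 160 + 12)) = (-17866 + 5041)/(-28879 + 512/3) = -12825/(-86125/3) = -12825*(-3/86125) = 1539/3445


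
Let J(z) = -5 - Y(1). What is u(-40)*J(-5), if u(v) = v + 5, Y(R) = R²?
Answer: 210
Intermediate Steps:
u(v) = 5 + v
J(z) = -6 (J(z) = -5 - 1*1² = -5 - 1*1 = -5 - 1 = -6)
u(-40)*J(-5) = (5 - 40)*(-6) = -35*(-6) = 210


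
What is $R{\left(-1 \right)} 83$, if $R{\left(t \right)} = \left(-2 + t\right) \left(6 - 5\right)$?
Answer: $-249$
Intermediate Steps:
$R{\left(t \right)} = -2 + t$ ($R{\left(t \right)} = \left(-2 + t\right) 1 = -2 + t$)
$R{\left(-1 \right)} 83 = \left(-2 - 1\right) 83 = \left(-3\right) 83 = -249$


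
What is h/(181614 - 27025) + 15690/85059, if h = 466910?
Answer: 14046799700/4383061917 ≈ 3.2048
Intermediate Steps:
h/(181614 - 27025) + 15690/85059 = 466910/(181614 - 27025) + 15690/85059 = 466910/154589 + 15690*(1/85059) = 466910*(1/154589) + 5230/28353 = 466910/154589 + 5230/28353 = 14046799700/4383061917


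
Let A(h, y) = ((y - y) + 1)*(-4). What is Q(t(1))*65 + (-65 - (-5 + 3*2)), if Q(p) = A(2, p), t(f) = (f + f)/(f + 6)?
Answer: -326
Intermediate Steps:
t(f) = 2*f/(6 + f) (t(f) = (2*f)/(6 + f) = 2*f/(6 + f))
A(h, y) = -4 (A(h, y) = (0 + 1)*(-4) = 1*(-4) = -4)
Q(p) = -4
Q(t(1))*65 + (-65 - (-5 + 3*2)) = -4*65 + (-65 - (-5 + 3*2)) = -260 + (-65 - (-5 + 6)) = -260 + (-65 - 1*1) = -260 + (-65 - 1) = -260 - 66 = -326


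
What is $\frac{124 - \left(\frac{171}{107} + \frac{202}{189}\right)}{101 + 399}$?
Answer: $\frac{2453719}{10111500} \approx 0.24267$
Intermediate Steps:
$\frac{124 - \left(\frac{171}{107} + \frac{202}{189}\right)}{101 + 399} = \frac{124 - \left(\frac{171}{107} + \frac{202}{189}\right)}{500} = \left(124 - \frac{53933}{20223}\right) \frac{1}{500} = \frac{2453719}{20223} \cdot \frac{1}{500} = \frac{2453719}{10111500}$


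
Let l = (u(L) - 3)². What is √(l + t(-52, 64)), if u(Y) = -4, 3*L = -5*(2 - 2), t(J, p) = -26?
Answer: √23 ≈ 4.7958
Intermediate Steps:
L = 0 (L = (-5*(2 - 2))/3 = (-5*0)/3 = (⅓)*0 = 0)
l = 49 (l = (-4 - 3)² = (-7)² = 49)
√(l + t(-52, 64)) = √(49 - 26) = √23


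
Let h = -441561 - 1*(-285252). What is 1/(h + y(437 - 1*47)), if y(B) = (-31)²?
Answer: -1/155348 ≈ -6.4372e-6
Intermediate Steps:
h = -156309 (h = -441561 + 285252 = -156309)
y(B) = 961
1/(h + y(437 - 1*47)) = 1/(-156309 + 961) = 1/(-155348) = -1/155348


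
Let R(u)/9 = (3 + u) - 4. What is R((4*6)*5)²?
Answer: 1147041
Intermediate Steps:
R(u) = -9 + 9*u (R(u) = 9*((3 + u) - 4) = 9*(-1 + u) = -9 + 9*u)
R((4*6)*5)² = (-9 + 9*((4*6)*5))² = (-9 + 9*(24*5))² = (-9 + 9*120)² = (-9 + 1080)² = 1071² = 1147041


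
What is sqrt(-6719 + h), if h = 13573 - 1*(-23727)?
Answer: sqrt(30581) ≈ 174.87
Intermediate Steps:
h = 37300 (h = 13573 + 23727 = 37300)
sqrt(-6719 + h) = sqrt(-6719 + 37300) = sqrt(30581)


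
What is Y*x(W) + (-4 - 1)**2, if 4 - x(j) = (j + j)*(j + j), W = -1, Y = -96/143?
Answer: 25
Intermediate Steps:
Y = -96/143 (Y = -96*1/143 = -96/143 ≈ -0.67133)
x(j) = 4 - 4*j**2 (x(j) = 4 - (j + j)*(j + j) = 4 - 2*j*2*j = 4 - 4*j**2)
Y*x(W) + (-4 - 1)**2 = -96*(4 - 4*(-1)**2)/143 + (-4 - 1)**2 = -96*(4 - 4*1)/143 + (-5)**2 = -96*(4 - 4)/143 + 25 = -96/143*0 + 25 = 0 + 25 = 25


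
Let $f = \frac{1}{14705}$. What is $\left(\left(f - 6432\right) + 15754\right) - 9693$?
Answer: $- \frac{5455554}{14705} \approx -371.0$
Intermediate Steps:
$f = \frac{1}{14705} \approx 6.8004 \cdot 10^{-5}$
$\left(\left(f - 6432\right) + 15754\right) - 9693 = \left(\left(\frac{1}{14705} - 6432\right) + 15754\right) - 9693 = \left(- \frac{94582559}{14705} + 15754\right) - 9693 = \frac{137080011}{14705} - 9693 = - \frac{5455554}{14705}$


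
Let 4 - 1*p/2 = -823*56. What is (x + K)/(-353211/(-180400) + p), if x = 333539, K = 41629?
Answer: 22560102400/5543448937 ≈ 4.0697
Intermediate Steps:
p = 92184 (p = 8 - (-1646)*56 = 8 - 2*(-46088) = 8 + 92176 = 92184)
(x + K)/(-353211/(-180400) + p) = (333539 + 41629)/(-353211/(-180400) + 92184) = 375168/(-353211*(-1/180400) + 92184) = 375168/(353211/180400 + 92184) = 375168/(16630346811/180400) = 375168*(180400/16630346811) = 22560102400/5543448937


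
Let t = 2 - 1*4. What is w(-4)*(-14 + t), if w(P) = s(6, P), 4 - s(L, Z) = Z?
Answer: -128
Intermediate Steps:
s(L, Z) = 4 - Z
w(P) = 4 - P
t = -2 (t = 2 - 4 = -2)
w(-4)*(-14 + t) = (4 - 1*(-4))*(-14 - 2) = (4 + 4)*(-16) = 8*(-16) = -128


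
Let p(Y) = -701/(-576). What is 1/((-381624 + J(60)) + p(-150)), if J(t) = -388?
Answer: -576/220038211 ≈ -2.6177e-6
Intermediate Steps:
p(Y) = 701/576 (p(Y) = -701*(-1/576) = 701/576)
1/((-381624 + J(60)) + p(-150)) = 1/((-381624 - 388) + 701/576) = 1/(-382012 + 701/576) = 1/(-220038211/576) = -576/220038211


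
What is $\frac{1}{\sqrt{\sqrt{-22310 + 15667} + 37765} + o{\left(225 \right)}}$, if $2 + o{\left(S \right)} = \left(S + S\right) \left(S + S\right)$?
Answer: $\frac{1}{202498 + \sqrt{37765 + i \sqrt{6643}}} \approx 4.9336 \cdot 10^{-6} - 5.0 \cdot 10^{-12} i$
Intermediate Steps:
$o{\left(S \right)} = -2 + 4 S^{2}$ ($o{\left(S \right)} = -2 + \left(S + S\right) \left(S + S\right) = -2 + 2 S 2 S = -2 + 4 S^{2}$)
$\frac{1}{\sqrt{\sqrt{-22310 + 15667} + 37765} + o{\left(225 \right)}} = \frac{1}{\sqrt{\sqrt{-22310 + 15667} + 37765} - \left(2 - 4 \cdot 225^{2}\right)} = \frac{1}{\sqrt{\sqrt{-6643} + 37765} + \left(-2 + 4 \cdot 50625\right)} = \frac{1}{\sqrt{i \sqrt{6643} + 37765} + \left(-2 + 202500\right)} = \frac{1}{\sqrt{37765 + i \sqrt{6643}} + 202498} = \frac{1}{202498 + \sqrt{37765 + i \sqrt{6643}}}$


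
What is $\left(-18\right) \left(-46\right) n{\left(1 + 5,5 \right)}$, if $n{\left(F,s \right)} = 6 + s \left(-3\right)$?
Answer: $-7452$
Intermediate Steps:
$n{\left(F,s \right)} = 6 - 3 s$
$\left(-18\right) \left(-46\right) n{\left(1 + 5,5 \right)} = \left(-18\right) \left(-46\right) \left(6 - 15\right) = 828 \left(6 - 15\right) = 828 \left(-9\right) = -7452$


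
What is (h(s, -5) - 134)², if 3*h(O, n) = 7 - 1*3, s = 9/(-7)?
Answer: 158404/9 ≈ 17600.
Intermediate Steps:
s = -9/7 (s = 9*(-⅐) = -9/7 ≈ -1.2857)
h(O, n) = 4/3 (h(O, n) = (7 - 1*3)/3 = (7 - 3)/3 = (⅓)*4 = 4/3)
(h(s, -5) - 134)² = (4/3 - 134)² = (-398/3)² = 158404/9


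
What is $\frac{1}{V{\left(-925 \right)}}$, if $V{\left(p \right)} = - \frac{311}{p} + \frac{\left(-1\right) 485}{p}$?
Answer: $\frac{925}{796} \approx 1.1621$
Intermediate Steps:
$V{\left(p \right)} = - \frac{796}{p}$ ($V{\left(p \right)} = - \frac{311}{p} - \frac{485}{p} = - \frac{796}{p}$)
$\frac{1}{V{\left(-925 \right)}} = \frac{1}{\left(-796\right) \frac{1}{-925}} = \frac{1}{\left(-796\right) \left(- \frac{1}{925}\right)} = \frac{1}{\frac{796}{925}} = \frac{925}{796}$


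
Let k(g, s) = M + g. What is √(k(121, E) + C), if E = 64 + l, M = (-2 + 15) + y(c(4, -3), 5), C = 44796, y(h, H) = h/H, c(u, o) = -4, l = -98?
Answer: √1123230/5 ≈ 211.97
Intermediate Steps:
M = 61/5 (M = (-2 + 15) - 4/5 = 13 - 4*⅕ = 13 - ⅘ = 61/5 ≈ 12.200)
E = -34 (E = 64 - 98 = -34)
k(g, s) = 61/5 + g
√(k(121, E) + C) = √((61/5 + 121) + 44796) = √(666/5 + 44796) = √(224646/5) = √1123230/5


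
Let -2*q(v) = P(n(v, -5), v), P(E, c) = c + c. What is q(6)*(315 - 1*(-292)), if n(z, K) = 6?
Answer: -3642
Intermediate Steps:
P(E, c) = 2*c
q(v) = -v
q(6)*(315 - 1*(-292)) = (-1*6)*(315 - 1*(-292)) = -6*(315 + 292) = -6*607 = -3642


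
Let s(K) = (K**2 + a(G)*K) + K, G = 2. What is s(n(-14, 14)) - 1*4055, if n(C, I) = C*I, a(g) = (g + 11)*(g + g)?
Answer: 23973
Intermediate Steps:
a(g) = 2*g*(11 + g) (a(g) = (11 + g)*(2*g) = 2*g*(11 + g))
s(K) = K**2 + 53*K (s(K) = (K**2 + (2*2*(11 + 2))*K) + K = (K**2 + (2*2*13)*K) + K = (K**2 + 52*K) + K = K**2 + 53*K)
s(n(-14, 14)) - 1*4055 = (-14*14)*(53 - 14*14) - 1*4055 = -196*(53 - 196) - 4055 = -196*(-143) - 4055 = 28028 - 4055 = 23973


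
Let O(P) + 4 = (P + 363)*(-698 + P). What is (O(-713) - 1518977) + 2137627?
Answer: 1112496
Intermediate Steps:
O(P) = -4 + (-698 + P)*(363 + P) (O(P) = -4 + (P + 363)*(-698 + P) = -4 + (363 + P)*(-698 + P) = -4 + (-698 + P)*(363 + P))
(O(-713) - 1518977) + 2137627 = ((-253378 + (-713)² - 335*(-713)) - 1518977) + 2137627 = ((-253378 + 508369 + 238855) - 1518977) + 2137627 = (493846 - 1518977) + 2137627 = -1025131 + 2137627 = 1112496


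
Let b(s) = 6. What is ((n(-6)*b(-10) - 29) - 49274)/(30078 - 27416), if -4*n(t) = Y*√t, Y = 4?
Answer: -49303/2662 - 3*I*√6/1331 ≈ -18.521 - 0.005521*I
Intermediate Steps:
n(t) = -√t
((n(-6)*b(-10) - 29) - 49274)/(30078 - 27416) = ((-√(-6)*6 - 29) - 49274)/(30078 - 27416) = ((-I*√6*6 - 29) - 49274)/2662 = ((-I*√6*6 - 29) - 49274)*(1/2662) = ((-6*I*√6 - 29) - 49274)*(1/2662) = ((-29 - 6*I*√6) - 49274)*(1/2662) = (-49303 - 6*I*√6)*(1/2662) = -49303/2662 - 3*I*√6/1331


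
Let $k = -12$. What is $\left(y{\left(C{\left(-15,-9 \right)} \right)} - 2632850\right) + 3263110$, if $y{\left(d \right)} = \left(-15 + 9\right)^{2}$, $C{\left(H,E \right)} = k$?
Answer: $630296$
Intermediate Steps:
$C{\left(H,E \right)} = -12$
$y{\left(d \right)} = 36$ ($y{\left(d \right)} = \left(-6\right)^{2} = 36$)
$\left(y{\left(C{\left(-15,-9 \right)} \right)} - 2632850\right) + 3263110 = \left(36 - 2632850\right) + 3263110 = -2632814 + 3263110 = 630296$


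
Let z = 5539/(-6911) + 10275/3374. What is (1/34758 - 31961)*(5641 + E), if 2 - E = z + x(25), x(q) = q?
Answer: -145468629956873851781/810477103212 ≈ -1.7949e+8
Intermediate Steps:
z = 52321939/23317714 (z = 5539*(-1/6911) + 10275*(1/3374) = -5539/6911 + 10275/3374 = 52321939/23317714 ≈ 2.2439)
E = -588629361/23317714 (E = 2 - (52321939/23317714 + 25) = 2 - 1*635264789/23317714 = 2 - 635264789/23317714 = -588629361/23317714 ≈ -25.244)
(1/34758 - 31961)*(5641 + E) = (1/34758 - 31961)*(5641 - 588629361/23317714) = (1/34758 - 31961)*(130946595313/23317714) = -1110900437/34758*130946595313/23317714 = -145468629956873851781/810477103212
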